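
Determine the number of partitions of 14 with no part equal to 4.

93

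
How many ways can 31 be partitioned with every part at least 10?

8

They are:
31
21 + 10
20 + 11
19 + 12
18 + 13
17 + 14
16 + 15
11 + 10 + 10
That's 8 in total.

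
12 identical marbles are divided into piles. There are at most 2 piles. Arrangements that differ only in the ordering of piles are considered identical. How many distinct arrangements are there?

Listing the qualifying partitions of 12:
12
11 + 1
10 + 2
9 + 3
8 + 4
7 + 5
6 + 6
Counting gives 7.

7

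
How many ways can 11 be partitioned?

There are too many to list fully; the first 12 (by largest part) are:
11
1 + 10
2 + 9
1 + 1 + 9
3 + 8
1 + 2 + 8
1 + 1 + 1 + 8
4 + 7
1 + 3 + 7
2 + 2 + 7
1 + 1 + 2 + 7
1 + 1 + 1 + 1 + 7
…and 44 more, for 56 total.

56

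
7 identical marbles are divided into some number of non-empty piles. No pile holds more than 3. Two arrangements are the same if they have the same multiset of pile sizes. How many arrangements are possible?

The partitions of 7 that satisfy the conditions:
3,3,1
3,2,2
3,2,1,1
3,1,1,1,1
2,2,2,1
2,2,1,1,1
2,1,1,1,1,1
1,1,1,1,1,1,1

8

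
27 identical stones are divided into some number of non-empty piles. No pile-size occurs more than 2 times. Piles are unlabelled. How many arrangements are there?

731

Enumerating by decreasing first part gives 731 partitions in all.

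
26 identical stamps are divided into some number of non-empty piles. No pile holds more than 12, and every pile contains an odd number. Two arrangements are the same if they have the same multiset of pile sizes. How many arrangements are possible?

116

Systematic enumeration (by largest part, then next-largest, …) yields 116.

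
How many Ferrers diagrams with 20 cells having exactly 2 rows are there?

They are:
19+1
18+2
17+3
16+4
15+5
14+6
13+7
12+8
11+9
10+10

10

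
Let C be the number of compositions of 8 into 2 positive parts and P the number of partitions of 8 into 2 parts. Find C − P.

3

Compositions: C(7,1) = 7.
Partitions of 8 into exactly 2 parts: 4.
Difference: 7 − 4 = 3.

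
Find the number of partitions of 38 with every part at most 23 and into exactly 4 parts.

Enumerating by decreasing first part gives 328 partitions in all.

328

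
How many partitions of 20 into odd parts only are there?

64

There are too many to list fully; the first 12 (by largest part) are:
19 + 1
17 + 3
17 + 1 + 1 + 1
15 + 5
15 + 3 + 1 + 1
15 + 1 + 1 + 1 + 1 + 1
13 + 7
13 + 5 + 1 + 1
13 + 3 + 3 + 1
13 + 3 + 1 + 1 + 1 + 1
13 + 1 + 1 + 1 + 1 + 1 + 1 + 1
11 + 9
…and 52 more, for 64 total.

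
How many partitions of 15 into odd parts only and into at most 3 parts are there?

8

Listing the qualifying partitions of 15:
15
13,1,1
11,3,1
9,5,1
9,3,3
7,7,1
7,5,3
5,5,5
Counting gives 8.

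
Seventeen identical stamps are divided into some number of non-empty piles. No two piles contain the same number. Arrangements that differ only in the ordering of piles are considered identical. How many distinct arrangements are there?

A partial list (first 12 by largest part):
17
16 + 1
15 + 2
14 + 3
14 + 2 + 1
13 + 4
13 + 3 + 1
12 + 5
12 + 4 + 1
12 + 3 + 2
11 + 6
11 + 5 + 1
…and 26 more, for 38 total.

38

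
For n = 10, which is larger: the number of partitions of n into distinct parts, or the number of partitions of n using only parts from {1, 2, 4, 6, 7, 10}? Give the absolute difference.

Partitions of 10 into distinct parts: 10.
Partitions of 10 using only parts from {1, 2, 4, 6, 7, 10}: 19.
|10 − 19| = 9.

9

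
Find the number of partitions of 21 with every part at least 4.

There are too many to list fully; the first 12 (by largest part) are:
21
17 + 4
16 + 5
15 + 6
14 + 7
13 + 8
13 + 4 + 4
12 + 9
12 + 5 + 4
11 + 10
11 + 6 + 4
11 + 5 + 5
…and 15 more, for 27 total.

27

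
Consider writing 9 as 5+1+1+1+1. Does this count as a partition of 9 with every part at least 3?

The parts sum to 9, and the condition 'every summand is at least 3' is violated.

No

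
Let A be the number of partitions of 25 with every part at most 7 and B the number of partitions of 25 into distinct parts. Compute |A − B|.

Partitions of 25 with every part at most 7: 860.
Partitions of 25 into distinct parts: 142.
|860 − 142| = 718.

718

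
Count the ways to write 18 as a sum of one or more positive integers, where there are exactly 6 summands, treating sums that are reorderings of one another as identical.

A partial list (first 12 by largest part):
13 + 1 + 1 + 1 + 1 + 1
12 + 2 + 1 + 1 + 1 + 1
11 + 3 + 1 + 1 + 1 + 1
11 + 2 + 2 + 1 + 1 + 1
10 + 4 + 1 + 1 + 1 + 1
10 + 3 + 2 + 1 + 1 + 1
10 + 2 + 2 + 2 + 1 + 1
9 + 5 + 1 + 1 + 1 + 1
9 + 4 + 2 + 1 + 1 + 1
9 + 3 + 3 + 1 + 1 + 1
9 + 3 + 2 + 2 + 1 + 1
9 + 2 + 2 + 2 + 2 + 1
…and 46 more, for 58 total.

58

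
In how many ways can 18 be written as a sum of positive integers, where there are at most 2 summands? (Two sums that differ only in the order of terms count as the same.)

10

Enumerating:
18
17,1
16,2
15,3
14,4
13,5
12,6
11,7
10,8
9,9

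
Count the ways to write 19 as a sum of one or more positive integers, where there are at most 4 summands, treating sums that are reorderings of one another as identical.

94

Systematic enumeration (by largest part, then next-largest, …) yields 94.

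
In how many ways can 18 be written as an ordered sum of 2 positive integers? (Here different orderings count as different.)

17

A composition of 18 into 2 positive parts is chosen by placing 1 dividers among the 17 gaps between 18 units: C(17,1) = 17.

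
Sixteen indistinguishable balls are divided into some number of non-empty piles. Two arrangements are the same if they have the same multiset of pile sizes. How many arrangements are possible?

There are 231 such partitions.

231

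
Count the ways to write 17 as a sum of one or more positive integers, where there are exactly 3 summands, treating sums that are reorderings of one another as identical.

The partitions of 17 that satisfy the conditions:
15+1+1
14+2+1
13+3+1
13+2+2
12+4+1
12+3+2
11+5+1
11+4+2
11+3+3
10+6+1
10+5+2
10+4+3
9+7+1
9+6+2
9+5+3
9+4+4
8+8+1
8+7+2
8+6+3
8+5+4
7+7+3
7+6+4
7+5+5
6+6+5

24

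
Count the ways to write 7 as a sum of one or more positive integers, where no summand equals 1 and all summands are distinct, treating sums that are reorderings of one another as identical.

The partitions of 7 that satisfy the conditions:
7
5, 2
4, 3
That's 3 in total.

3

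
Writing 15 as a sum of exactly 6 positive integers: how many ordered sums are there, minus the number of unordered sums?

1976

Compositions: C(14,5) = 2002.
Partitions of 15 into exactly 6 parts: 26.
Difference: 2002 − 26 = 1976.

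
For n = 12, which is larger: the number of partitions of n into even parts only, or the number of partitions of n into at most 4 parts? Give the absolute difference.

Partitions of 12 into even parts only: 11.
Partitions of 12 into at most 4 parts: 34.
|11 − 34| = 23.

23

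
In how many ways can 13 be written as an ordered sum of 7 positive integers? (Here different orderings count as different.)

By stars and bars with positive parts, the count is C(12,6) = 924.

924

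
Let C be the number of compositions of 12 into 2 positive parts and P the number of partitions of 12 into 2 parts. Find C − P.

5

Compositions: C(11,1) = 11.
Partitions of 12 into exactly 2 parts: 6.
Difference: 11 − 6 = 5.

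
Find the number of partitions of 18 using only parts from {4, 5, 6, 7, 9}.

7

Enumerating:
9,9
9,5,4
7,7,4
7,6,5
6,6,6
6,4,4,4
5,5,4,4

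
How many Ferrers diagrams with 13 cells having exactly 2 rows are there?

6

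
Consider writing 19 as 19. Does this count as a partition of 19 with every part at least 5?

The parts sum to 19, and the condition 'every summand is at least 5' holds.

Yes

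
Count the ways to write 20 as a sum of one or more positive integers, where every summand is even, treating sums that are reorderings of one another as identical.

42

There are too many to list fully; the first 12 (by largest part) are:
20
18+2
16+4
16+2+2
14+6
14+4+2
14+2+2+2
12+8
12+6+2
12+4+4
12+4+2+2
12+2+2+2+2
…and 30 more, for 42 total.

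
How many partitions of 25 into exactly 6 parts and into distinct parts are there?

Enumerating:
10 + 5 + 4 + 3 + 2 + 1
9 + 6 + 4 + 3 + 2 + 1
8 + 7 + 4 + 3 + 2 + 1
8 + 6 + 5 + 3 + 2 + 1
7 + 6 + 5 + 4 + 2 + 1
Counting gives 5.

5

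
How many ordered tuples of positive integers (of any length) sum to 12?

2048

The number of compositions of n is 2^(n−1); here 2^11 = 2048.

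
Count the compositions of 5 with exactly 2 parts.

Equivalently, choose which 1 of the 4 gaps become plus signs: C(4,1) = 4.

4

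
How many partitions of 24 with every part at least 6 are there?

16

The partitions of 24 that satisfy the conditions:
24
18,6
17,7
16,8
15,9
14,10
13,11
12,12
12,6,6
11,7,6
10,8,6
10,7,7
9,9,6
9,8,7
8,8,8
6,6,6,6
Counting gives 16.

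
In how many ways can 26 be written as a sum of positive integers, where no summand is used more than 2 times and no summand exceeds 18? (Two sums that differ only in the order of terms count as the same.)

586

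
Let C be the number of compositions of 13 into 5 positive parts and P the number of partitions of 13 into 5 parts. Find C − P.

Compositions: C(12,4) = 495.
Partitions of 13 into exactly 5 parts: 18.
Difference: 495 − 18 = 477.

477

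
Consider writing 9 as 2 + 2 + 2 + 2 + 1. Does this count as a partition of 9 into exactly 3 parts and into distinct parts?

No

The parts sum to 9, and the condition 'there are exactly 3 summands' is violated.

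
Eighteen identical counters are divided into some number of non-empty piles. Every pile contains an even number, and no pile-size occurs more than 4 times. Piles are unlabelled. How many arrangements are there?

They are:
18
16+2
14+4
14+2+2
12+6
12+4+2
12+2+2+2
10+8
10+6+2
10+4+4
10+4+2+2
10+2+2+2+2
8+8+2
8+6+4
8+6+2+2
8+4+4+2
8+4+2+2+2
6+6+6
6+6+4+2
6+6+2+2+2
6+4+4+4
6+4+4+2+2
6+4+2+2+2+2
4+4+4+4+2
4+4+4+2+2+2
That's 25 in total.

25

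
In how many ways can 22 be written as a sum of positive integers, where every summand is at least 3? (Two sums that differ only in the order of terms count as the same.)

73

Direct enumeration gives 73 partitions.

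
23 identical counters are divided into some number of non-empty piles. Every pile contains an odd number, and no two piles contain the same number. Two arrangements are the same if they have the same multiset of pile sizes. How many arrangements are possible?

9

Listing the qualifying partitions of 23:
23
19+3+1
17+5+1
15+7+1
15+5+3
13+9+1
13+7+3
11+9+3
11+7+5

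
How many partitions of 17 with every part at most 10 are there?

267

Systematic enumeration (by largest part, then next-largest, …) yields 267.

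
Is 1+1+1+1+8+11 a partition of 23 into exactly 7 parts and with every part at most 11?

No

The parts sum to 23, and the condition 'there are exactly 7 summands' is violated.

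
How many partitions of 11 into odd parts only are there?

12

Enumerating:
11
9,1,1
7,3,1
7,1,1,1,1
5,5,1
5,3,3
5,3,1,1,1
5,1,1,1,1,1,1
3,3,3,1,1
3,3,1,1,1,1,1
3,1,1,1,1,1,1,1,1
1,1,1,1,1,1,1,1,1,1,1
That's 12 in total.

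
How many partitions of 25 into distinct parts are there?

142

A full systematic count gives 142.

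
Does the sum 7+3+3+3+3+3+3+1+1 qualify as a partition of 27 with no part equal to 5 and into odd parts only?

Yes

The parts sum to 27, and the condition 'no summand equals 5' holds; the condition 'every summand is odd' holds.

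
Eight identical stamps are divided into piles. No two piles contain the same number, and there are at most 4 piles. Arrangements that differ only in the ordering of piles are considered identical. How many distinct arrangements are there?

6

The partitions of 8 that satisfy the conditions:
8
1 + 7
2 + 6
3 + 5
1 + 2 + 5
1 + 3 + 4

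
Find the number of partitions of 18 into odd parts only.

46

There are too many to list fully; the first 12 (by largest part) are:
1, 17
3, 15
1, 1, 1, 15
5, 13
1, 1, 3, 13
1, 1, 1, 1, 1, 13
7, 11
1, 1, 5, 11
1, 3, 3, 11
1, 1, 1, 1, 3, 11
1, 1, 1, 1, 1, 1, 1, 11
9, 9
…and 34 more, for 46 total.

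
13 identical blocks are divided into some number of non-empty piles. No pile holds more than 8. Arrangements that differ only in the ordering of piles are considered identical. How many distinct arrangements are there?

Systematic enumeration (by largest part, then next-largest, …) yields 89.

89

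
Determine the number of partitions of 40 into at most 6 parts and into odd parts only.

257

Systematic enumeration (by largest part, then next-largest, …) yields 257.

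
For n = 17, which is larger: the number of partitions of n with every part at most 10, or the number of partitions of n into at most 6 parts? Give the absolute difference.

104

Partitions of 17 with every part at most 10: 267.
Partitions of 17 into at most 6 parts: 163.
|267 − 163| = 104.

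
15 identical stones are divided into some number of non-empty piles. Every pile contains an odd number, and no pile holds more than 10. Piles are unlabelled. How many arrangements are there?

The partitions of 15 that satisfy the conditions:
9,5,1
9,3,3
9,3,1,1,1
9,1,1,1,1,1,1
7,7,1
7,5,3
7,5,1,1,1
7,3,3,1,1
7,3,1,1,1,1,1
7,1,1,1,1,1,1,1,1
5,5,5
5,5,3,1,1
5,5,1,1,1,1,1
5,3,3,3,1
5,3,3,1,1,1,1
5,3,1,1,1,1,1,1,1
5,1,1,1,1,1,1,1,1,1,1
3,3,3,3,3
3,3,3,3,1,1,1
3,3,3,1,1,1,1,1,1
3,3,1,1,1,1,1,1,1,1,1
3,1,1,1,1,1,1,1,1,1,1,1,1
1,1,1,1,1,1,1,1,1,1,1,1,1,1,1
Counting gives 23.

23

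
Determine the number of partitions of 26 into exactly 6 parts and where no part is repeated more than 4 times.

There are 277 such partitions.

277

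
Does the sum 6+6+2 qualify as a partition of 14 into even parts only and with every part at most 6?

Yes

The parts sum to 14, and the condition 'every summand is even' holds; the condition 'no summand exceeds 6' holds.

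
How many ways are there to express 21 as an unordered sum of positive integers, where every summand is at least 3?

60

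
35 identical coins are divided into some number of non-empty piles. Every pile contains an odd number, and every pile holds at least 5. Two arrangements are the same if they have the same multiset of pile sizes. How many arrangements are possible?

23

Listing the qualifying partitions of 35:
35
5+5+25
5+7+23
5+9+21
7+7+21
5+11+19
7+9+19
5+13+17
7+11+17
9+9+17
5+15+15
7+13+15
9+11+15
5+5+5+5+15
9+13+13
11+11+13
5+5+5+7+13
5+5+5+9+11
5+5+7+7+11
5+5+7+9+9
5+7+7+7+9
7+7+7+7+7
5+5+5+5+5+5+5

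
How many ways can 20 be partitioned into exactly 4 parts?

A partial list (first 12 by largest part):
17+1+1+1
16+2+1+1
15+3+1+1
15+2+2+1
14+4+1+1
14+3+2+1
14+2+2+2
13+5+1+1
13+4+2+1
13+3+3+1
13+3+2+2
12+6+1+1
…and 52 more, for 64 total.

64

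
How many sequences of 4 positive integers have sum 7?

20

By stars and bars with positive parts, the count is C(6,3) = 20.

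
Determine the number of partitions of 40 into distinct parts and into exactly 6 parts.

235

Systematic enumeration (by largest part, then next-largest, …) yields 235.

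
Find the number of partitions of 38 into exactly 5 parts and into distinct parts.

Counting exhaustively, 291 partitions satisfy the conditions.

291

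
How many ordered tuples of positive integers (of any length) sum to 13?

4096

There are 12 gaps and each independently is a cut or not, giving 2^12 = 4096.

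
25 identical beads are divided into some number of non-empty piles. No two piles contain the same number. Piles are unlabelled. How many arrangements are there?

142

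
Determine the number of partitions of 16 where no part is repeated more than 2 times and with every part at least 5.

6

Enumerating:
16
11 + 5
10 + 6
9 + 7
8 + 8
6 + 5 + 5
That's 6 in total.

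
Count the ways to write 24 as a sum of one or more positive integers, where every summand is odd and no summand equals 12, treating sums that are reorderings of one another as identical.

122

There are 122 such partitions.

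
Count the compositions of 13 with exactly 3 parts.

66

A composition of 13 into 3 positive parts is chosen by placing 2 dividers among the 12 gaps between 13 units: C(12,2) = 66.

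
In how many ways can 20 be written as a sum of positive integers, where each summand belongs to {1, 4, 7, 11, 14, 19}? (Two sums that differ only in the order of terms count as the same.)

Enumerating:
19+1
14+4+1+1
14+1+1+1+1+1+1
11+7+1+1
11+4+4+1
11+4+1+1+1+1+1
11+1+1+1+1+1+1+1+1+1
7+7+4+1+1
7+7+1+1+1+1+1+1
7+4+4+4+1
7+4+4+1+1+1+1+1
7+4+1+1+1+1+1+1+1+1+1
7+1+1+1+1+1+1+1+1+1+1+1+1+1
4+4+4+4+4
4+4+4+4+1+1+1+1
4+4+4+1+1+1+1+1+1+1+1
4+4+1+1+1+1+1+1+1+1+1+1+1+1
4+1+1+1+1+1+1+1+1+1+1+1+1+1+1+1+1
1+1+1+1+1+1+1+1+1+1+1+1+1+1+1+1+1+1+1+1
Counting gives 19.

19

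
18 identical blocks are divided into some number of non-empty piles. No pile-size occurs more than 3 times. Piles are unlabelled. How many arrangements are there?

208

Systematic enumeration (by largest part, then next-largest, …) yields 208.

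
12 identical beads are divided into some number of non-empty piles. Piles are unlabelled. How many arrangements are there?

Enumerating by decreasing first part gives 77 partitions in all.

77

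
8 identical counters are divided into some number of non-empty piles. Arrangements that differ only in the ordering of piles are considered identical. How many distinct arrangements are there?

Enumerating:
8
1 + 7
2 + 6
1 + 1 + 6
3 + 5
1 + 2 + 5
1 + 1 + 1 + 5
4 + 4
1 + 3 + 4
2 + 2 + 4
1 + 1 + 2 + 4
1 + 1 + 1 + 1 + 4
2 + 3 + 3
1 + 1 + 3 + 3
1 + 2 + 2 + 3
1 + 1 + 1 + 2 + 3
1 + 1 + 1 + 1 + 1 + 3
2 + 2 + 2 + 2
1 + 1 + 2 + 2 + 2
1 + 1 + 1 + 1 + 2 + 2
1 + 1 + 1 + 1 + 1 + 1 + 2
1 + 1 + 1 + 1 + 1 + 1 + 1 + 1
That's 22 in total.

22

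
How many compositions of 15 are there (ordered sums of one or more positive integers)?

16384

The number of compositions of n is 2^(n−1); here 2^14 = 16384.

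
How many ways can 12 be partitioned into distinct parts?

15

Listing the qualifying partitions of 12:
12
11 + 1
10 + 2
9 + 3
9 + 2 + 1
8 + 4
8 + 3 + 1
7 + 5
7 + 4 + 1
7 + 3 + 2
6 + 5 + 1
6 + 4 + 2
6 + 3 + 2 + 1
5 + 4 + 3
5 + 4 + 2 + 1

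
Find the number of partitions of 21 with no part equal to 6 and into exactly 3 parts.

30

There are too many to list fully; the first 12 (by largest part) are:
19,1,1
18,2,1
17,3,1
17,2,2
16,4,1
16,3,2
15,5,1
15,4,2
15,3,3
14,5,2
14,4,3
13,7,1
…and 18 more, for 30 total.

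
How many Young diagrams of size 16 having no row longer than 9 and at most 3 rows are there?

14

The partitions of 16 that satisfy the conditions:
9 + 7
9 + 6 + 1
9 + 5 + 2
9 + 4 + 3
8 + 8
8 + 7 + 1
8 + 6 + 2
8 + 5 + 3
8 + 4 + 4
7 + 7 + 2
7 + 6 + 3
7 + 5 + 4
6 + 6 + 4
6 + 5 + 5
That's 14 in total.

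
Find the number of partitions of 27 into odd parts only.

192

Systematic enumeration (by largest part, then next-largest, …) yields 192.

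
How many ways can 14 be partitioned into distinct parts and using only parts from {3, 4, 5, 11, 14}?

2

Listing the qualifying partitions of 14:
14
11+3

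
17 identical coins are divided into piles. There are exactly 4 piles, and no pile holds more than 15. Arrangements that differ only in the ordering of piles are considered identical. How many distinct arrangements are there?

39

There are too many to list fully; the first 12 (by largest part) are:
14, 1, 1, 1
13, 2, 1, 1
12, 3, 1, 1
12, 2, 2, 1
11, 4, 1, 1
11, 3, 2, 1
11, 2, 2, 2
10, 5, 1, 1
10, 4, 2, 1
10, 3, 3, 1
10, 3, 2, 2
9, 6, 1, 1
…and 27 more, for 39 total.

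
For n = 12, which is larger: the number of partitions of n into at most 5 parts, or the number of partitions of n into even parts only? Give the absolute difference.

Partitions of 12 into at most 5 parts: 47.
Partitions of 12 into even parts only: 11.
|47 − 11| = 36.

36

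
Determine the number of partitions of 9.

30

There are too many to list fully; the first 12 (by largest part) are:
9
8,1
7,2
7,1,1
6,3
6,2,1
6,1,1,1
5,4
5,3,1
5,2,2
5,2,1,1
5,1,1,1,1
…and 18 more, for 30 total.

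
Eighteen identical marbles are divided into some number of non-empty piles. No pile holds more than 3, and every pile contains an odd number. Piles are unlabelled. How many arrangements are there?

They are:
3, 3, 3, 3, 3, 3
3, 3, 3, 3, 3, 1, 1, 1
3, 3, 3, 3, 1, 1, 1, 1, 1, 1
3, 3, 3, 1, 1, 1, 1, 1, 1, 1, 1, 1
3, 3, 1, 1, 1, 1, 1, 1, 1, 1, 1, 1, 1, 1
3, 1, 1, 1, 1, 1, 1, 1, 1, 1, 1, 1, 1, 1, 1, 1
1, 1, 1, 1, 1, 1, 1, 1, 1, 1, 1, 1, 1, 1, 1, 1, 1, 1

7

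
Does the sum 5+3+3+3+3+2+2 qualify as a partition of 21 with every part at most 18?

The parts sum to 21, and the condition 'no summand exceeds 18' holds.

Yes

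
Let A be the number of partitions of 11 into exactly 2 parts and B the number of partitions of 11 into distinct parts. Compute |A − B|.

7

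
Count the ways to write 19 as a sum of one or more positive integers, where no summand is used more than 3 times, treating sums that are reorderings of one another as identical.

258

There are 258 such partitions.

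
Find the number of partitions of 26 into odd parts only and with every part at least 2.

23

Enumerating:
23, 3
21, 5
19, 7
17, 9
17, 3, 3, 3
15, 11
15, 5, 3, 3
13, 13
13, 7, 3, 3
13, 5, 5, 3
11, 9, 3, 3
11, 7, 5, 3
11, 5, 5, 5
11, 3, 3, 3, 3, 3
9, 9, 5, 3
9, 7, 7, 3
9, 7, 5, 5
9, 5, 3, 3, 3, 3
7, 7, 7, 5
7, 7, 3, 3, 3, 3
7, 5, 5, 3, 3, 3
5, 5, 5, 5, 3, 3
5, 3, 3, 3, 3, 3, 3, 3
That's 23 in total.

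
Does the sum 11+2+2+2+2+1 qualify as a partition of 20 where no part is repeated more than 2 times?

The parts sum to 20, and the condition 'no summand is used more than 2 times' is violated.

No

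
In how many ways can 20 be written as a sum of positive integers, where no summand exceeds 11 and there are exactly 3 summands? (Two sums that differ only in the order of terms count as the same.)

They are:
11,8,1
11,7,2
11,6,3
11,5,4
10,9,1
10,8,2
10,7,3
10,6,4
10,5,5
9,9,2
9,8,3
9,7,4
9,6,5
8,8,4
8,7,5
8,6,6
7,7,6
That's 17 in total.

17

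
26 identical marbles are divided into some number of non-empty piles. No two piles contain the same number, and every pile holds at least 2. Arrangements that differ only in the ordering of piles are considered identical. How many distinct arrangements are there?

Counting exhaustively, 89 partitions satisfy the conditions.

89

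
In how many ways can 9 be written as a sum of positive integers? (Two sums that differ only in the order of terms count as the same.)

There are too many to list fully; the first 12 (by largest part) are:
9
8 + 1
7 + 2
7 + 1 + 1
6 + 3
6 + 2 + 1
6 + 1 + 1 + 1
5 + 4
5 + 3 + 1
5 + 2 + 2
5 + 2 + 1 + 1
5 + 1 + 1 + 1 + 1
…and 18 more, for 30 total.

30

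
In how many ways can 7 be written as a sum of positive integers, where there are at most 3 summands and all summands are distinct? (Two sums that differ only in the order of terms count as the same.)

5

They are:
7
6 + 1
5 + 2
4 + 3
4 + 2 + 1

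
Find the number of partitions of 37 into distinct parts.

A full systematic count gives 760.

760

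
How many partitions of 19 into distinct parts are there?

There are too many to list fully; the first 12 (by largest part) are:
19
18 + 1
17 + 2
16 + 3
16 + 2 + 1
15 + 4
15 + 3 + 1
14 + 5
14 + 4 + 1
14 + 3 + 2
13 + 6
13 + 5 + 1
…and 42 more, for 54 total.

54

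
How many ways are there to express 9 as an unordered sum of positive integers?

There are too many to list fully; the first 12 (by largest part) are:
9
8,1
7,2
7,1,1
6,3
6,2,1
6,1,1,1
5,4
5,3,1
5,2,2
5,2,1,1
5,1,1,1,1
…and 18 more, for 30 total.

30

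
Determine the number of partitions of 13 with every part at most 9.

A full systematic count gives 94.

94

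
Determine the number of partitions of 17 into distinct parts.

A partial list (first 12 by largest part):
17
16 + 1
15 + 2
14 + 3
14 + 2 + 1
13 + 4
13 + 3 + 1
12 + 5
12 + 4 + 1
12 + 3 + 2
11 + 6
11 + 5 + 1
…and 26 more, for 38 total.

38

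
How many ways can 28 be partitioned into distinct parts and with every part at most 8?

6

Listing the qualifying partitions of 28:
8, 7, 6, 5, 2
8, 7, 6, 4, 3
8, 7, 6, 4, 2, 1
8, 7, 5, 4, 3, 1
8, 6, 5, 4, 3, 2
7, 6, 5, 4, 3, 2, 1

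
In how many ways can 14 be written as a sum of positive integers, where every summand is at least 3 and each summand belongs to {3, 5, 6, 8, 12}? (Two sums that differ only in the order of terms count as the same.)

4

They are:
8,6
8,3,3
6,5,3
5,3,3,3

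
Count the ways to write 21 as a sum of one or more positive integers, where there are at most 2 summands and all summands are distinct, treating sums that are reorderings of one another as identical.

11

Enumerating:
21
20, 1
19, 2
18, 3
17, 4
16, 5
15, 6
14, 7
13, 8
12, 9
11, 10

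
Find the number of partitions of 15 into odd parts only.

27

There are too many to list fully; the first 12 (by largest part) are:
15
1 + 1 + 13
1 + 3 + 11
1 + 1 + 1 + 1 + 11
1 + 5 + 9
3 + 3 + 9
1 + 1 + 1 + 3 + 9
1 + 1 + 1 + 1 + 1 + 1 + 9
1 + 7 + 7
3 + 5 + 7
1 + 1 + 1 + 5 + 7
1 + 1 + 3 + 3 + 7
…and 15 more, for 27 total.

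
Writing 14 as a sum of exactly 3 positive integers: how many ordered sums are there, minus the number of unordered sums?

62

Ordered (compositions into 3 parts): C(13,2) = 78.
Partitions of 14 into exactly 3 parts: 16.
Difference: 78 − 16 = 62.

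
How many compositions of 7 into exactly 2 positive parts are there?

6

By stars and bars with positive parts, the count is C(6,1) = 6.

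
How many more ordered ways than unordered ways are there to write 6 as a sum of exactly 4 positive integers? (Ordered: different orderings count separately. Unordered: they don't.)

8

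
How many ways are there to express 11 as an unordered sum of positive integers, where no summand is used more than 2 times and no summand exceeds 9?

Listing the qualifying partitions of 11:
2,9
1,1,9
3,8
1,2,8
4,7
1,3,7
2,2,7
1,1,2,7
5,6
1,4,6
2,3,6
1,1,3,6
1,2,2,6
1,5,5
2,4,5
1,1,4,5
3,3,5
1,2,3,5
1,1,2,2,5
3,4,4
1,2,4,4
1,3,3,4
2,2,3,4
1,1,2,3,4
1,2,2,3,3

25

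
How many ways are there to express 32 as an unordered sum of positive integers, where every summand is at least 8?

21

Enumerating:
32
8+24
9+23
10+22
11+21
12+20
13+19
14+18
15+17
16+16
8+8+16
8+9+15
8+10+14
9+9+14
8+11+13
9+10+13
8+12+12
9+11+12
10+10+12
10+11+11
8+8+8+8
That's 21 in total.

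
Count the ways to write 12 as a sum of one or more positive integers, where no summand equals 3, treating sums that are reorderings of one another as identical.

47

There are too many to list fully; the first 12 (by largest part) are:
12
11+1
10+2
10+1+1
9+2+1
9+1+1+1
8+4
8+2+2
8+2+1+1
8+1+1+1+1
7+5
7+4+1
…and 35 more, for 47 total.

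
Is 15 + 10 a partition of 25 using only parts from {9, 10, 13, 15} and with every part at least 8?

Yes

The parts sum to 25, and the condition 'each summand belongs to {9, 10, 13, 15}' holds; the condition 'every summand is at least 8' holds.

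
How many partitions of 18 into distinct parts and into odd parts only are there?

5

Listing the qualifying partitions of 18:
17, 1
15, 3
13, 5
11, 7
9, 5, 3, 1
Counting gives 5.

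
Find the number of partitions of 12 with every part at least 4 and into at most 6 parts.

They are:
12
8 + 4
7 + 5
6 + 6
4 + 4 + 4
Counting gives 5.

5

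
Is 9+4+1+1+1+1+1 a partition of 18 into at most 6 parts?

No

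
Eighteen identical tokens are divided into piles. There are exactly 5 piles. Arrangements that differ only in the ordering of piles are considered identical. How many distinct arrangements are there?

57

There are too many to list fully; the first 12 (by largest part) are:
14, 1, 1, 1, 1
13, 2, 1, 1, 1
12, 3, 1, 1, 1
12, 2, 2, 1, 1
11, 4, 1, 1, 1
11, 3, 2, 1, 1
11, 2, 2, 2, 1
10, 5, 1, 1, 1
10, 4, 2, 1, 1
10, 3, 3, 1, 1
10, 3, 2, 2, 1
10, 2, 2, 2, 2
…and 45 more, for 57 total.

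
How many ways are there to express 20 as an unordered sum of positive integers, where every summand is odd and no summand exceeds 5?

20

The partitions of 20 that satisfy the conditions:
5,5,5,5
1,1,3,5,5,5
1,1,1,1,1,5,5,5
1,3,3,3,5,5
1,1,1,1,3,3,5,5
1,1,1,1,1,1,1,3,5,5
1,1,1,1,1,1,1,1,1,1,5,5
3,3,3,3,3,5
1,1,1,3,3,3,3,5
1,1,1,1,1,1,3,3,3,5
1,1,1,1,1,1,1,1,1,3,3,5
1,1,1,1,1,1,1,1,1,1,1,1,3,5
1,1,1,1,1,1,1,1,1,1,1,1,1,1,1,5
1,1,3,3,3,3,3,3
1,1,1,1,1,3,3,3,3,3
1,1,1,1,1,1,1,1,3,3,3,3
1,1,1,1,1,1,1,1,1,1,1,3,3,3
1,1,1,1,1,1,1,1,1,1,1,1,1,1,3,3
1,1,1,1,1,1,1,1,1,1,1,1,1,1,1,1,1,3
1,1,1,1,1,1,1,1,1,1,1,1,1,1,1,1,1,1,1,1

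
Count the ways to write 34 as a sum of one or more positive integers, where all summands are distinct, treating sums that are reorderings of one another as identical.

512

Enumerating by decreasing first part gives 512 partitions in all.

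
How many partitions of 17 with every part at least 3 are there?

25

Listing the qualifying partitions of 17:
17
14, 3
13, 4
12, 5
11, 6
11, 3, 3
10, 7
10, 4, 3
9, 8
9, 5, 3
9, 4, 4
8, 6, 3
8, 5, 4
8, 3, 3, 3
7, 7, 3
7, 6, 4
7, 5, 5
7, 4, 3, 3
6, 6, 5
6, 5, 3, 3
6, 4, 4, 3
5, 5, 4, 3
5, 4, 4, 4
5, 3, 3, 3, 3
4, 4, 3, 3, 3
Counting gives 25.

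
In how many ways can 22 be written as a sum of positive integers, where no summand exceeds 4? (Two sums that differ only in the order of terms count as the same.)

There are 136 such partitions.

136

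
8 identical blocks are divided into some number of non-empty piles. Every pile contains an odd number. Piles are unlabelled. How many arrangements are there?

They are:
1+7
3+5
1+1+1+5
1+1+3+3
1+1+1+1+1+3
1+1+1+1+1+1+1+1
Counting gives 6.

6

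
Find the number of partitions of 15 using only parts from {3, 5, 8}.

2

Listing the qualifying partitions of 15:
5 + 5 + 5
3 + 3 + 3 + 3 + 3
That's 2 in total.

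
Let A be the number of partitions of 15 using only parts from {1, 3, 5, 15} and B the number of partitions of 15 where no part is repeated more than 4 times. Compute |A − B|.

113

Partitions of 15 using only parts from {1, 3, 5, 15}: 14.
Partitions of 15 where no part is repeated more than 4 times: 127.
|14 − 127| = 113.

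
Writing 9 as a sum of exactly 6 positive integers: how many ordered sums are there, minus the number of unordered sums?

Compositions: C(8,5) = 56.
Unordered (partitions into 6 parts): 3.
Difference: 56 − 3 = 53.

53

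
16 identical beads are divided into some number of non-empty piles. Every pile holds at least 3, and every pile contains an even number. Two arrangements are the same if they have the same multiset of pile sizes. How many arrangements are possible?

7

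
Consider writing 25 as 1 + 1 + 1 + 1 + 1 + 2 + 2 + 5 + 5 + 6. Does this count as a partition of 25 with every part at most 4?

No

The parts sum to 25, and the condition 'no summand exceeds 4' is violated.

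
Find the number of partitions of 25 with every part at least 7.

Enumerating:
25
18, 7
17, 8
16, 9
15, 10
14, 11
13, 12
11, 7, 7
10, 8, 7
9, 9, 7
9, 8, 8

11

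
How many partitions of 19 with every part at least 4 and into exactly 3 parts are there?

8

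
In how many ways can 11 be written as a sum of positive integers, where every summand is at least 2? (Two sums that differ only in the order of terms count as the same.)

14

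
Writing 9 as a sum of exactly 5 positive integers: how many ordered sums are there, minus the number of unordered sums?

Ordered (compositions into 5 parts): C(8,4) = 70.
Unordered (partitions into 5 parts): 5.
Difference: 70 − 5 = 65.

65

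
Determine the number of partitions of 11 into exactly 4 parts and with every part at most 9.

11

The partitions of 11 that satisfy the conditions:
8, 1, 1, 1
7, 2, 1, 1
6, 3, 1, 1
6, 2, 2, 1
5, 4, 1, 1
5, 3, 2, 1
5, 2, 2, 2
4, 4, 2, 1
4, 3, 3, 1
4, 3, 2, 2
3, 3, 3, 2
Counting gives 11.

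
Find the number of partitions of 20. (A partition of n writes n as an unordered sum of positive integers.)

627

Enumerating by decreasing first part gives 627 partitions in all.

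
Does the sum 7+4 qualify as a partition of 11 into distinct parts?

The parts sum to 11, and the condition 'all summands are distinct' holds.

Yes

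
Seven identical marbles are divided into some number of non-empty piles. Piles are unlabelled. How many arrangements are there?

Enumerating:
7
6+1
5+2
5+1+1
4+3
4+2+1
4+1+1+1
3+3+1
3+2+2
3+2+1+1
3+1+1+1+1
2+2+2+1
2+2+1+1+1
2+1+1+1+1+1
1+1+1+1+1+1+1

15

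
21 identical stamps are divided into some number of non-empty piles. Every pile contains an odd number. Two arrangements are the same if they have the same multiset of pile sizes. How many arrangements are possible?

Enumerating by decreasing first part gives 76 partitions in all.

76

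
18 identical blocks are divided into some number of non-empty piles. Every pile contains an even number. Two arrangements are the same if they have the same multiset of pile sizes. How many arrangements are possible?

A partial list (first 12 by largest part):
18
16+2
14+4
14+2+2
12+6
12+4+2
12+2+2+2
10+8
10+6+2
10+4+4
10+4+2+2
10+2+2+2+2
…and 18 more, for 30 total.

30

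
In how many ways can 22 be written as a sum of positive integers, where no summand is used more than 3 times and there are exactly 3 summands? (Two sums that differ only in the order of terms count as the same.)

A partial list (first 12 by largest part):
20,1,1
19,2,1
18,3,1
18,2,2
17,4,1
17,3,2
16,5,1
16,4,2
16,3,3
15,6,1
15,5,2
15,4,3
…and 28 more, for 40 total.

40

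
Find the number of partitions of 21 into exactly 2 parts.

Enumerating:
20, 1
19, 2
18, 3
17, 4
16, 5
15, 6
14, 7
13, 8
12, 9
11, 10

10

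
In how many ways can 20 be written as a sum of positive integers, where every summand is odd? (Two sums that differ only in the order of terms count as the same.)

64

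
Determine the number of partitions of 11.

There are too many to list fully; the first 12 (by largest part) are:
11
10+1
9+2
9+1+1
8+3
8+2+1
8+1+1+1
7+4
7+3+1
7+2+2
7+2+1+1
7+1+1+1+1
…and 44 more, for 56 total.

56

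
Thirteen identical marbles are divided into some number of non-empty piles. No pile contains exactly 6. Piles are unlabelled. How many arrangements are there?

Systematic enumeration (by largest part, then next-largest, …) yields 86.

86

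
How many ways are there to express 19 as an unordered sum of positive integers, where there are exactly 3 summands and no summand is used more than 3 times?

30

A partial list (first 12 by largest part):
17 + 1 + 1
16 + 2 + 1
15 + 3 + 1
15 + 2 + 2
14 + 4 + 1
14 + 3 + 2
13 + 5 + 1
13 + 4 + 2
13 + 3 + 3
12 + 6 + 1
12 + 5 + 2
12 + 4 + 3
…and 18 more, for 30 total.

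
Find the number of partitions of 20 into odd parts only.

64

There are too many to list fully; the first 12 (by largest part) are:
19+1
17+3
17+1+1+1
15+5
15+3+1+1
15+1+1+1+1+1
13+7
13+5+1+1
13+3+3+1
13+3+1+1+1+1
13+1+1+1+1+1+1+1
11+9
…and 52 more, for 64 total.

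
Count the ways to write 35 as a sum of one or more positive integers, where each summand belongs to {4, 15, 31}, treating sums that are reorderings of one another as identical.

Listing the qualifying partitions of 35:
31+4
15+4+4+4+4+4

2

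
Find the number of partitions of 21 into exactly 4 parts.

72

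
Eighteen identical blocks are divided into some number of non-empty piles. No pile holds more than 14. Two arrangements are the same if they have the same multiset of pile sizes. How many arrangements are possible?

378

Counting exhaustively, 378 partitions satisfy the conditions.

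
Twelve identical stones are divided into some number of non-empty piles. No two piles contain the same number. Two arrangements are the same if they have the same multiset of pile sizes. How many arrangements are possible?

15

They are:
12
1,11
2,10
3,9
1,2,9
4,8
1,3,8
5,7
1,4,7
2,3,7
1,5,6
2,4,6
1,2,3,6
3,4,5
1,2,4,5
Counting gives 15.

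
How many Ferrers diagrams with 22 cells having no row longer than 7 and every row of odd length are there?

42

A partial list (first 12 by largest part):
7, 7, 7, 1
7, 7, 5, 3
7, 7, 5, 1, 1, 1
7, 7, 3, 3, 1, 1
7, 7, 3, 1, 1, 1, 1, 1
7, 7, 1, 1, 1, 1, 1, 1, 1, 1
7, 5, 5, 5
7, 5, 5, 3, 1, 1
7, 5, 5, 1, 1, 1, 1, 1
7, 5, 3, 3, 3, 1
7, 5, 3, 3, 1, 1, 1, 1
7, 5, 3, 1, 1, 1, 1, 1, 1, 1
…and 30 more, for 42 total.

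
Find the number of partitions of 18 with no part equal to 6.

308

Counting exhaustively, 308 partitions satisfy the conditions.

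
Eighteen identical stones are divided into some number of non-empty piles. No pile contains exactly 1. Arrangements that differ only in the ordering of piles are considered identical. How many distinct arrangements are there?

Systematic enumeration (by largest part, then next-largest, …) yields 88.

88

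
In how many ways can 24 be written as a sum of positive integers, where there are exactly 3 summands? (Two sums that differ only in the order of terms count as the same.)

48

A partial list (first 12 by largest part):
22,1,1
21,2,1
20,3,1
20,2,2
19,4,1
19,3,2
18,5,1
18,4,2
18,3,3
17,6,1
17,5,2
17,4,3
…and 36 more, for 48 total.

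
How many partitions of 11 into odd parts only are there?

The partitions of 11 that satisfy the conditions:
11
9+1+1
7+3+1
7+1+1+1+1
5+5+1
5+3+3
5+3+1+1+1
5+1+1+1+1+1+1
3+3+3+1+1
3+3+1+1+1+1+1
3+1+1+1+1+1+1+1+1
1+1+1+1+1+1+1+1+1+1+1
That's 12 in total.

12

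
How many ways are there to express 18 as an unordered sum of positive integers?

Enumerating by decreasing first part gives 385 partitions in all.

385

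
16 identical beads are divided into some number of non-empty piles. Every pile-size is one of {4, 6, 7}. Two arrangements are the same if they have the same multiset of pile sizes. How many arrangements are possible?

They are:
4, 6, 6
4, 4, 4, 4
That's 2 in total.

2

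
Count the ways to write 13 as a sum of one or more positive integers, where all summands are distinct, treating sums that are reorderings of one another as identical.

They are:
13
12, 1
11, 2
10, 3
10, 2, 1
9, 4
9, 3, 1
8, 5
8, 4, 1
8, 3, 2
7, 6
7, 5, 1
7, 4, 2
7, 3, 2, 1
6, 5, 2
6, 4, 3
6, 4, 2, 1
5, 4, 3, 1

18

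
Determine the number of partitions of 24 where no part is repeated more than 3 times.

722

Direct enumeration gives 722 partitions.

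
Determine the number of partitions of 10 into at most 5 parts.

A partial list (first 12 by largest part):
10
9, 1
8, 2
8, 1, 1
7, 3
7, 2, 1
7, 1, 1, 1
6, 4
6, 3, 1
6, 2, 2
6, 2, 1, 1
6, 1, 1, 1, 1
…and 18 more, for 30 total.

30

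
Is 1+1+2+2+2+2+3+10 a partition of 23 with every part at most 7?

The parts sum to 23, and the condition 'no summand exceeds 7' is violated.

No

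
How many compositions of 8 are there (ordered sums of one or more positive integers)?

128

There are 7 gaps and each independently is a cut or not, giving 2^7 = 128.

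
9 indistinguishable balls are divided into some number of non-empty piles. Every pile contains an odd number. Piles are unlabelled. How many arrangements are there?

8

Listing the qualifying partitions of 9:
9
1+1+7
1+3+5
1+1+1+1+5
3+3+3
1+1+1+3+3
1+1+1+1+1+1+3
1+1+1+1+1+1+1+1+1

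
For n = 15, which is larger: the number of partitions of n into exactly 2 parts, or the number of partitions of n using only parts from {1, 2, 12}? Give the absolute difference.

3

Partitions of 15 into exactly 2 parts: 7.
Partitions of 15 using only parts from {1, 2, 12}: 10.
|7 − 10| = 3.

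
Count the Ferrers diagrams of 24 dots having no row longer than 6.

532

There are 532 such partitions.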